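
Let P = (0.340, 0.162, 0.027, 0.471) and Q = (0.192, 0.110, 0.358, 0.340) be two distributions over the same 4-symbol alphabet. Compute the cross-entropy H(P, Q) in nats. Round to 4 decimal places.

1.4545 nats

H(P,Q) = −Σ p·ln q.
  −0.340·ln(0.192) = 0.56109
  −0.162·ln(0.110) = 0.35758
  −0.027·ln(0.358) = 0.02774
  −0.471·ln(0.340) = 0.50812
H(P,Q) = 1.4545 nats.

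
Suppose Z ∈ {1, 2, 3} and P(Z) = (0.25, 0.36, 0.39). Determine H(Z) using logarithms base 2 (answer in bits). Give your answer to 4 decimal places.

H(Z) = −Σ p·log₂ p.
  −(0.25)·log₂(0.25) = 0.50000
  −(0.36)·log₂(0.36) = 0.53062
  −(0.39)·log₂(0.39) = 0.52980
Sum: 0.50000 + 0.53062 + 0.52980 = 1.5604 bits.

1.5604 bits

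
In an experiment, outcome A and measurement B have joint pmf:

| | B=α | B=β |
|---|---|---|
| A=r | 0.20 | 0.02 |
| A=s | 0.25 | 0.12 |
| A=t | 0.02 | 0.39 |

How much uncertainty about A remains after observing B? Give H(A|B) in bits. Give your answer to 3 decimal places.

1.090 bits

Chain rule: H(A|B) = H(A,B) − H(B).
Marginals: p(A) = (0.2200, 0.3700, 0.4100), p(B) = (0.4700, 0.5300).
H(A,B) = 2.0870 bits; H(B) = 0.9974 bits.
H(A|B) = 2.0870 − 0.9974 = 1.090 bits.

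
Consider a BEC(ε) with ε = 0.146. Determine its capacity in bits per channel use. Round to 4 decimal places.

Binary erasure channel: capacity C = 1 − ε.
C = 1 − 0.146 = 0.8540 bits per channel use.

0.8540 bits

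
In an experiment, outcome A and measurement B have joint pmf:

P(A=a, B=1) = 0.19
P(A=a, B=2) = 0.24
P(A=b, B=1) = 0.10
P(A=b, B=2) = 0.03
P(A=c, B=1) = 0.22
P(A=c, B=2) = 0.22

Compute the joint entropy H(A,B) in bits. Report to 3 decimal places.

H(A,B) = −Σ p(x,y)·log₂ p(x,y) over all 6 cells.
  cell (a,1): −0.19·log₂0.19 = 0.4552
  cell (a,2): −0.24·log₂0.24 = 0.4941
  cell (b,1): −0.10·log₂0.10 = 0.3322
  cell (b,2): −0.03·log₂0.03 = 0.1518
  cell (c,1): −0.22·log₂0.22 = 0.4806
  cell (c,2): −0.22·log₂0.22 = 0.4806
Sum = 2.394 bits.

2.394 bits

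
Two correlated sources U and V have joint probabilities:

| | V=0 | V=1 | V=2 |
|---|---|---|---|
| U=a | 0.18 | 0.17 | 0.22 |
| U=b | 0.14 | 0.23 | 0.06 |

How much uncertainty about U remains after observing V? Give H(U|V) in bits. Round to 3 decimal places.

Chain rule: H(U|V) = H(U,V) − H(V).
Marginals: p(U) = (0.5700, 0.4300), p(V) = (0.3200, 0.4000, 0.2800).
H(U,V) = 2.4888 bits; H(V) = 1.5690 bits.
H(U|V) = 2.4888 − 1.5690 = 0.920 bits.

0.920 bits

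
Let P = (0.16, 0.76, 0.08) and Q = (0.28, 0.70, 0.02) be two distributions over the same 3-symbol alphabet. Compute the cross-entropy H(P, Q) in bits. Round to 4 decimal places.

1.1364 bits

H(P,Q) = −Σ p·log₂ q.
  −0.16·log₂(0.28) = 0.29384
  −0.76·log₂(0.70) = 0.39108
  −0.08·log₂(0.02) = 0.45151
H(P,Q) = 1.1364 bits.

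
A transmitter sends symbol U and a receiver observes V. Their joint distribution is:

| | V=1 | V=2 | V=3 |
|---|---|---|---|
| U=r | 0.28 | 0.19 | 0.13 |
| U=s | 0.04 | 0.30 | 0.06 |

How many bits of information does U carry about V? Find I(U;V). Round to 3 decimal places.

Marginals: p(U) = (0.6000, 0.4000), p(V) = (0.3200, 0.4900, 0.1900).
I(U;V) = H(U) + H(V) − H(U,V).
H(U) = 0.9710, H(V) = 1.4855, H(U,V) = 2.3025.
I(U;V) = 0.9710 + 1.4855 − 2.3025 = 0.154 bits.

0.154 bits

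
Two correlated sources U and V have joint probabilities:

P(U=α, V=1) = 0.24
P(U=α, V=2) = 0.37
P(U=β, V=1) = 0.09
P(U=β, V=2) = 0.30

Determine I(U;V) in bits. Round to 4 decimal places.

Marginals: p(U) = (0.6100, 0.3900), p(V) = (0.3300, 0.6700).
I(U;V) = H(U) + H(V) − H(U,V).
H(U) = 0.9648, H(V) = 0.9149, H(U,V) = 1.8586.
I(U;V) = 0.9648 + 0.9149 − 1.8586 = 0.0211 bits.

0.0211 bits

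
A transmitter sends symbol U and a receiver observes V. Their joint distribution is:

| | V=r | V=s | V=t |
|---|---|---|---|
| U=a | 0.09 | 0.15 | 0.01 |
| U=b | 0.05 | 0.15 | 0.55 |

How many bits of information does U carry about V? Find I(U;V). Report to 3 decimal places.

Marginals: p(U) = (0.2500, 0.7500), p(V) = (0.1400, 0.3000, 0.5600).
I(U;V) = Σ p(x,y)·log₂[p(x,y)/(p(x)p(y))].
  (a,r): 0.09·log₂(2.5714) = 0.1226
  (a,s): 0.15·log₂(2.0000) = 0.1500
  (a,t): 0.01·log₂(0.0714) = -0.0381
  (b,r): 0.05·log₂(0.4762) = -0.0535
  (b,s): 0.15·log₂(0.6667) = -0.0877
  (b,t): 0.55·log₂(1.3095) = 0.2140
Sum = 0.307 bits.

0.307 bits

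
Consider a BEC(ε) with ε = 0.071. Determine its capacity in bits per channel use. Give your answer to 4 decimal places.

Binary erasure channel: capacity C = 1 − ε.
C = 1 − 0.071 = 0.9290 bits per channel use.

0.9290 bits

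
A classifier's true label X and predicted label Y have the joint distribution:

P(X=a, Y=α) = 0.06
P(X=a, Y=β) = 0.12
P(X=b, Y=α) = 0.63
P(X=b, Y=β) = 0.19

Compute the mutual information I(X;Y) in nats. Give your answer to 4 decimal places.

Marginals: p(X) = (0.1800, 0.8200), p(Y) = (0.6900, 0.3100).
I(X;Y) = H(X) + H(Y) − H(X,Y).
H(X) = 0.4714, H(Y) = 0.6191, H(X,Y) = 1.0299.
I(X;Y) = 0.4714 + 0.6191 − 1.0299 = 0.0606 nats.

0.0606 nats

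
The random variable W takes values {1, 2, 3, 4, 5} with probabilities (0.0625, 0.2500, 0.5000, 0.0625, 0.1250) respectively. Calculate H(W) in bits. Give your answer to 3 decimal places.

1.875 bits

H(W) = −Σ p·log₂ p.
  −(0.0625)·log₂(0.0625) = 0.2500
  −(0.2500)·log₂(0.2500) = 0.5000
  −(0.5000)·log₂(0.5000) = 0.5000
  −(0.0625)·log₂(0.0625) = 0.2500
  −(0.1250)·log₂(0.1250) = 0.3750
Sum: 0.2500 + 0.5000 + 0.5000 + 0.2500 + 0.3750 = 1.875 bits.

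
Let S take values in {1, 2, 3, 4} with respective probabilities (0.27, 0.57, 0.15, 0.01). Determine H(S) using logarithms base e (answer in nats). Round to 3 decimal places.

1.005 nats

H(S) = −Σ p·ln p.
  −(0.27)·ln(0.27) = 0.3535
  −(0.57)·ln(0.57) = 0.3204
  −(0.15)·ln(0.15) = 0.2846
  −(0.01)·ln(0.01) = 0.0461
Sum: 0.3535 + 0.3204 + 0.2846 + 0.0461 = 1.005 nats.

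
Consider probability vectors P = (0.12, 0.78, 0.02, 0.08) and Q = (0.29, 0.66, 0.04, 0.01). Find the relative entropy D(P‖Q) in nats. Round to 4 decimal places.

D(P‖Q) = Σ p·ln(p/q).
  0.12·ln(0.12/0.29) = -0.10589
  0.78·ln(0.78/0.66) = 0.13030
  0.02·ln(0.02/0.04) = -0.01386
  0.08·ln(0.08/0.01) = 0.16636
D(P‖Q) = 0.1769 nats.

0.1769 nats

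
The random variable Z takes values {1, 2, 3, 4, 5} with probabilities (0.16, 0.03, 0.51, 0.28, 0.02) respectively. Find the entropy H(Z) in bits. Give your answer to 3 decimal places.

H(Z) = −Σ p·log₂ p.
  −(0.16)·log₂(0.16) = 0.4230
  −(0.03)·log₂(0.03) = 0.1518
  −(0.51)·log₂(0.51) = 0.4954
  −(0.28)·log₂(0.28) = 0.5142
  −(0.02)·log₂(0.02) = 0.1129
Sum: 0.4230 + 0.1518 + 0.4954 + 0.5142 + 0.1129 = 1.697 bits.

1.697 bits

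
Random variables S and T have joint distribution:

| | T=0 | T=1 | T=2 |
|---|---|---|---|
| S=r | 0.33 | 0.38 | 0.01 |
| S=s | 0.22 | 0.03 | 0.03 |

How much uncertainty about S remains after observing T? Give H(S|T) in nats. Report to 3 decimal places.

0.500 nats

Chain rule: H(S|T) = H(S,T) − H(T).
Marginals: p(S) = (0.7200, 0.2800), p(T) = (0.5500, 0.4100, 0.0400).
H(S,T) = 1.3231 nats; H(T) = 0.8231 nats.
H(S|T) = 1.3231 − 0.8231 = 0.500 nats.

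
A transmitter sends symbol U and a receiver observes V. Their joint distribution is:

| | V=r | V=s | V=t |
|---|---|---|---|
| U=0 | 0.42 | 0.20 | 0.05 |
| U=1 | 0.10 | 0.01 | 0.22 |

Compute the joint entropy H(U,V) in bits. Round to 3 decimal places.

H(U,V) = −Σ p(x,y)·log₂ p(x,y) over all 6 cells.
  cell (0,r): −0.42·log₂0.42 = 0.5256
  cell (0,s): −0.20·log₂0.20 = 0.4644
  cell (0,t): −0.05·log₂0.05 = 0.2161
  cell (1,r): −0.10·log₂0.10 = 0.3322
  cell (1,s): −0.01·log₂0.01 = 0.0664
  cell (1,t): −0.22·log₂0.22 = 0.4806
Sum = 2.085 bits.

2.085 bits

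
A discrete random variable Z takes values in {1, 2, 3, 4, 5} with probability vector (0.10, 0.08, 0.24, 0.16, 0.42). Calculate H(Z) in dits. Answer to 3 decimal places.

0.622 dits

H(Z) = −Σ p·log₁₀ p.
  −(0.10)·log₁₀(0.10) = 0.1000
  −(0.08)·log₁₀(0.08) = 0.0878
  −(0.24)·log₁₀(0.24) = 0.1487
  −(0.16)·log₁₀(0.16) = 0.1273
  −(0.42)·log₁₀(0.42) = 0.1582
Sum: 0.1000 + 0.0878 + 0.1487 + 0.1273 + 0.1582 = 0.622 dits.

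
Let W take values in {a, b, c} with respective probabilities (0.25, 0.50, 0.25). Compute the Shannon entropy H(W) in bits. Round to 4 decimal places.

H(W) = −Σ p·log₂ p.
  −(0.25)·log₂(0.25) = 0.50000
  −(0.50)·log₂(0.50) = 0.50000
  −(0.25)·log₂(0.25) = 0.50000
Sum: 0.50000 + 0.50000 + 0.50000 = 1.5000 bits.

1.5000 bits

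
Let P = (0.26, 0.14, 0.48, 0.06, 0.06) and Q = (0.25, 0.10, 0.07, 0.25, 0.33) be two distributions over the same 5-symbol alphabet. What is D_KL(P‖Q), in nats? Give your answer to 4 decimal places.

D(P‖Q) = Σ p·ln(p/q).
  0.26·ln(0.26/0.25) = 0.01020
  0.14·ln(0.14/0.10) = 0.04711
  0.48·ln(0.48/0.07) = 0.92414
  0.06·ln(0.06/0.25) = -0.08563
  0.06·ln(0.06/0.33) = -0.10228
D(P‖Q) = 0.7935 nats.

0.7935 nats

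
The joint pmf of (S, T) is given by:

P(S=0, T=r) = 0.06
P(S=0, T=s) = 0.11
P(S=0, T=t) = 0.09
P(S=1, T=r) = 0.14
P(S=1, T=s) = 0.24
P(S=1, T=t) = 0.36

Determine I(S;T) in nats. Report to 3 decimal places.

0.008 nats

Marginals: p(S) = (0.2600, 0.7400), p(T) = (0.2000, 0.3500, 0.4500).
I(S;T) = H(S) + H(T) − H(S,T).
H(S) = 0.5731, H(T) = 1.0487, H(S,T) = 1.6139.
I(S;T) = 0.5731 + 1.0487 − 1.6139 = 0.008 nats.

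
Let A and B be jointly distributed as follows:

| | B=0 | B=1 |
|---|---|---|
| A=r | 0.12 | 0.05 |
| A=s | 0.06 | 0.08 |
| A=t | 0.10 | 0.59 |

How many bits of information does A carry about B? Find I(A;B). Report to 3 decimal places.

Marginals: p(A) = (0.1700, 0.1400, 0.6900), p(B) = (0.2800, 0.7200).
I(A;B) = Σ p(x,y)·log₂[p(x,y)/(p(x)p(y))].
  (r,0): 0.12·log₂(2.5210) = 0.1601
  (r,1): 0.05·log₂(0.4085) = -0.0646
  (s,0): 0.06·log₂(1.5306) = 0.0368
  (s,1): 0.08·log₂(0.7937) = -0.0267
  (t,0): 0.10·log₂(0.5176) = -0.0950
  (t,1): 0.59·log₂(1.1876) = 0.1463
Sum = 0.157 bits.

0.157 bits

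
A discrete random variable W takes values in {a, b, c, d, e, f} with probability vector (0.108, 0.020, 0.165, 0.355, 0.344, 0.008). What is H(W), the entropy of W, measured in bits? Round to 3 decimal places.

H(W) = −Σ p·log₂ p.
  −(0.108)·log₂(0.108) = 0.3468
  −(0.020)·log₂(0.020) = 0.1129
  −(0.165)·log₂(0.165) = 0.4289
  −(0.355)·log₂(0.355) = 0.5304
  −(0.344)·log₂(0.344) = 0.5296
  −(0.008)·log₂(0.008) = 0.0557
Sum: 0.3468 + 0.1129 + 0.4289 + 0.5304 + 0.5296 + 0.0557 = 2.004 bits.

2.004 bits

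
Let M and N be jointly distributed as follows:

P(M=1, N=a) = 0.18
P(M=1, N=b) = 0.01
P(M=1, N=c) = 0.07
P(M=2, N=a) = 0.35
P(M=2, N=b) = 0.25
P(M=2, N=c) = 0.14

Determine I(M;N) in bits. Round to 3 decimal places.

0.083 bits

Marginals: p(M) = (0.2600, 0.7400), p(N) = (0.5300, 0.2600, 0.2100).
I(M;N) = H(M) + H(N) − H(M,N).
H(M) = 0.8267, H(N) = 1.4636, H(M,N) = 2.2075.
I(M;N) = 0.8267 + 1.4636 − 2.2075 = 0.083 bits.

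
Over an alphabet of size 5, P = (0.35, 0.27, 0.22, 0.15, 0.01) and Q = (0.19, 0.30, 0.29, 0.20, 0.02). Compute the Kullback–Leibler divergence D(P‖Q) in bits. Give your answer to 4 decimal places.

D(P‖Q) = Σ p·log₂(p/q).
  0.35·log₂(0.35/0.19) = 0.30847
  0.27·log₂(0.27/0.30) = -0.04104
  0.22·log₂(0.22/0.29) = -0.08768
  0.15·log₂(0.15/0.20) = -0.06226
  0.01·log₂(0.01/0.02) = -0.01000
D(P‖Q) = 0.1075 bits.

0.1075 bits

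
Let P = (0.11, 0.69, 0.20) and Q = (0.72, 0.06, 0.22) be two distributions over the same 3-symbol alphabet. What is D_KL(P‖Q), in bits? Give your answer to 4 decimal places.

2.1056 bits

D(P‖Q) = Σ p·log₂(p/q).
  0.11·log₂(0.11/0.72) = -0.29815
  0.69·log₂(0.69/0.06) = 2.43126
  0.20·log₂(0.20/0.22) = -0.02750
D(P‖Q) = 2.1056 bits.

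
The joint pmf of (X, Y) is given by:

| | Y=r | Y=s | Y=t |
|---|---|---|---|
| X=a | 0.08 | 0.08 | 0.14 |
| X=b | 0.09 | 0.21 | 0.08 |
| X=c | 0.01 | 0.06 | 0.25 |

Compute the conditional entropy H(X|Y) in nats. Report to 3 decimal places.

Marginals: p(X) = (0.3000, 0.3800, 0.3200), p(Y) = (0.1800, 0.3500, 0.4700).
H(X|Y) = Σ p(Y) · H(X|Y=·).
  Y=r: p=0.1800, H(X|Y=r) = 0.8676
  Y=s: p=0.3500, H(X|Y=s) = 0.9462
  Y=t: p=0.4700, H(X|Y=t) = 0.9979
Weighted sum = 0.956 nats.

0.956 nats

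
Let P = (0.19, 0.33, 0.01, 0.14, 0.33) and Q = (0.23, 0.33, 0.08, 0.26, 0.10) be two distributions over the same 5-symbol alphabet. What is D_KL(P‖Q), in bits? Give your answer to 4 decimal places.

D(P‖Q) = Σ p·log₂(p/q).
  0.19·log₂(0.19/0.23) = -0.05237
  0.33·log₂(0.33/0.33) = 0.00000
  0.01·log₂(0.01/0.08) = -0.03000
  0.14·log₂(0.14/0.26) = -0.12503
  0.33·log₂(0.33/0.10) = 0.56841
D(P‖Q) = 0.3610 bits.

0.3610 bits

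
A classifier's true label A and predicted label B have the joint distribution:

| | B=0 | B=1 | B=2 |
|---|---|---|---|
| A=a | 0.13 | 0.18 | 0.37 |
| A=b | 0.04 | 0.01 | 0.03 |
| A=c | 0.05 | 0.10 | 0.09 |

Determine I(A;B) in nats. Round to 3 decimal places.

Marginals: p(A) = (0.6800, 0.0800, 0.2400), p(B) = (0.2200, 0.2900, 0.4900).
I(A;B) = Σ p(x,y)·ln[p(x,y)/(p(x)p(y))].
  (a,0): 0.13·ln(0.8690) = -0.0183
  (a,1): 0.18·ln(0.9128) = -0.0164
  (a,2): 0.37·ln(1.1104) = 0.0388
  (b,0): 0.04·ln(2.2727) = 0.0328
  (b,1): 0.01·ln(0.4310) = -0.0084
  (b,2): 0.03·ln(0.7653) = -0.0080
  (c,0): 0.05·ln(0.9470) = -0.0027
  (c,1): 0.10·ln(1.4368) = 0.0362
  (c,2): 0.09·ln(0.7653) = -0.0241
Sum = 0.030 nats.

0.030 nats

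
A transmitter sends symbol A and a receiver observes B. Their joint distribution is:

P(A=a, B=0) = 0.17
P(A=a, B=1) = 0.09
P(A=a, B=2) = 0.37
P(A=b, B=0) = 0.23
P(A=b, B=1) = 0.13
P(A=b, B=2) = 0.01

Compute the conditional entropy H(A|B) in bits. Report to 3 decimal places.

Marginals: p(A) = (0.6300, 0.3700), p(B) = (0.4000, 0.2200, 0.3800).
H(A|B) = Σ p(B) · H(A|B=·).
  B=0: p=0.4000, H(A|B=0) = 0.9837
  B=1: p=0.2200, H(A|B=1) = 0.9760
  B=2: p=0.3800, H(A|B=2) = 0.1756
Weighted sum = 0.675 bits.

0.675 bits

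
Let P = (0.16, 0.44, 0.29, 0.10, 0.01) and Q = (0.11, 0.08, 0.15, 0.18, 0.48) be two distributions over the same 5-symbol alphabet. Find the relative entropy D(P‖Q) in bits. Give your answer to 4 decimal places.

1.3038 bits

D(P‖Q) = Σ p·log₂(p/q).
  0.16·log₂(0.16/0.11) = 0.08649
  0.44·log₂(0.44/0.08) = 1.08215
  0.29·log₂(0.29/0.15) = 0.27582
  0.10·log₂(0.10/0.18) = -0.08480
  0.01·log₂(0.01/0.48) = -0.05585
D(P‖Q) = 1.3038 bits.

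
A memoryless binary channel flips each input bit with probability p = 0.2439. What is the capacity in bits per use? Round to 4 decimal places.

Binary symmetric channel: C = 1 − h₂(ε) where h₂ is the binary entropy function.
h₂(0.2439) = −0.2439·log₂0.2439 − 0.7561·log₂0.7561 = 0.8015.
C = 1 − 0.8015 = 0.1985 bits per channel use.

0.1985 bits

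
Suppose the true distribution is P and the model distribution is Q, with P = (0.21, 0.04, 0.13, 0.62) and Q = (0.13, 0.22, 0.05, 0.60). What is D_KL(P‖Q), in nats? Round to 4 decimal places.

0.1771 nats

D(P‖Q) = Σ p·ln(p/q).
  0.21·ln(0.21/0.13) = 0.10071
  0.04·ln(0.04/0.22) = -0.06819
  0.13·ln(0.13/0.05) = 0.12422
  0.62·ln(0.62/0.60) = 0.02033
D(P‖Q) = 0.1771 nats.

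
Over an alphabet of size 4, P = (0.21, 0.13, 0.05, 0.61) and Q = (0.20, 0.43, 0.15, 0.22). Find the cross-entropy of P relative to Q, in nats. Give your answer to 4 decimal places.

H(P,Q) = −Σ p·ln q.
  −0.21·ln(0.20) = 0.33798
  −0.13·ln(0.43) = 0.10972
  −0.05·ln(0.15) = 0.09486
  −0.61·ln(0.22) = 0.92362
H(P,Q) = 1.4662 nats.

1.4662 nats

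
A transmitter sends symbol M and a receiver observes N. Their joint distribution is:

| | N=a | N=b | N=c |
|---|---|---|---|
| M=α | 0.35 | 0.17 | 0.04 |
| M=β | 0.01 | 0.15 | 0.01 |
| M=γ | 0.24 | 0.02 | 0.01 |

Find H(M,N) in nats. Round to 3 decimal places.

1.641 nats

H(M,N) = −Σ p(x,y)·ln p(x,y) over all 9 cells.
  cell (α,a): −0.35·ln0.35 = 0.3674
  cell (α,b): −0.17·ln0.17 = 0.3012
  cell (α,c): −0.04·ln0.04 = 0.1288
  cell (β,a): −0.01·ln0.01 = 0.0461
  cell (β,b): −0.15·ln0.15 = 0.2846
  cell (β,c): −0.01·ln0.01 = 0.0461
  cell (γ,a): −0.24·ln0.24 = 0.3425
  cell (γ,b): −0.02·ln0.02 = 0.0782
  cell (γ,c): −0.01·ln0.01 = 0.0461
Sum = 1.641 nats.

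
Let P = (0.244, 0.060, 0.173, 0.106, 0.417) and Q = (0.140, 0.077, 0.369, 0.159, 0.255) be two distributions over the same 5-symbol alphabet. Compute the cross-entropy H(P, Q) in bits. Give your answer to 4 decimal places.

H(P,Q) = −Σ p·log₂ q.
  −0.244·log₂(0.140) = 0.69211
  −0.060·log₂(0.077) = 0.22194
  −0.173·log₂(0.369) = 0.24883
  −0.106·log₂(0.159) = 0.28121
  −0.417·log₂(0.255) = 0.82209
H(P,Q) = 2.2662 bits.

2.2662 bits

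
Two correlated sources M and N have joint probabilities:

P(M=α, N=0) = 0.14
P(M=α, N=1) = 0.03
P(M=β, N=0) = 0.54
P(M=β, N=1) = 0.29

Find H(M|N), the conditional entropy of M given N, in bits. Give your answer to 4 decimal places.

Chain rule: H(M|N) = H(M,N) − H(N).
Marginals: p(M) = (0.1700, 0.8300), p(N) = (0.6800, 0.3200).
H(M,N) = 1.5468 bits; H(N) = 0.9044 bits.
H(M|N) = 1.5468 − 0.9044 = 0.6424 bits.

0.6424 bits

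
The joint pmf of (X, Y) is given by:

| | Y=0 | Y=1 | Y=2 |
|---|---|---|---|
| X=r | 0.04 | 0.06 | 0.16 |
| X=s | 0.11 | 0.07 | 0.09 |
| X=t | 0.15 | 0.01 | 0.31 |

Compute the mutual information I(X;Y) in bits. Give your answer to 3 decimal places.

0.129 bits

Marginals: p(X) = (0.2600, 0.2700, 0.4700), p(Y) = (0.3000, 0.1400, 0.5600).
I(X;Y) = Σ p(x,y)·log₂[p(x,y)/(p(x)p(y))].
  (r,0): 0.04·log₂(0.5128) = -0.0385
  (r,1): 0.06·log₂(1.6484) = 0.0433
  (r,2): 0.16·log₂(1.0989) = 0.0218
  (s,0): 0.11·log₂(1.3580) = 0.0486
  (s,1): 0.07·log₂(1.8519) = 0.0622
  (s,2): 0.09·log₂(0.5952) = -0.0674
  (t,0): 0.15·log₂(1.0638) = 0.0134
  (t,1): 0.01·log₂(0.1520) = -0.0272
  (t,2): 0.31·log₂(1.1778) = 0.0732
Sum = 0.129 bits.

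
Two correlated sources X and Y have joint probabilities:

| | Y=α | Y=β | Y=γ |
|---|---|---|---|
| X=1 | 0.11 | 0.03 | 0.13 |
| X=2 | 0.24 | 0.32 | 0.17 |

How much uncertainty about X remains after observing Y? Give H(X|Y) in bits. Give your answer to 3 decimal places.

Marginals: p(X) = (0.2700, 0.7300), p(Y) = (0.3500, 0.3500, 0.3000).
H(X|Y) = Σ p(Y) · H(X|Y=·).
  Y=α: p=0.3500, H(X|Y=α) = 0.8981
  Y=β: p=0.3500, H(X|Y=β) = 0.4220
  Y=γ: p=0.3000, H(X|Y=γ) = 0.9871
Weighted sum = 0.758 bits.

0.758 bits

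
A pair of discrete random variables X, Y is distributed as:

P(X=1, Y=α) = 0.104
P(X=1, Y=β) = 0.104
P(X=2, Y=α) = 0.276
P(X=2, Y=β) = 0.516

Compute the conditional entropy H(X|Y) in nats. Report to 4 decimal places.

Marginals: p(X) = (0.2080, 0.7920), p(Y) = (0.3800, 0.6200).
H(X|Y) = Σ p(Y) · H(X|Y=·).
  Y=α: p=0.3800, H(X|Y=α) = 0.5869
  Y=β: p=0.6200, H(X|Y=β) = 0.4523
Weighted sum = 0.5034 nats.

0.5034 nats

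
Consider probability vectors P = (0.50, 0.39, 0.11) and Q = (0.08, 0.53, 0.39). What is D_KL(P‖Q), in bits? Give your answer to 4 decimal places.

D(P‖Q) = Σ p·log₂(p/q).
  0.50·log₂(0.50/0.08) = 1.32193
  0.39·log₂(0.39/0.53) = -0.17258
  0.11·log₂(0.11/0.39) = -0.20086
D(P‖Q) = 0.9485 bits.

0.9485 bits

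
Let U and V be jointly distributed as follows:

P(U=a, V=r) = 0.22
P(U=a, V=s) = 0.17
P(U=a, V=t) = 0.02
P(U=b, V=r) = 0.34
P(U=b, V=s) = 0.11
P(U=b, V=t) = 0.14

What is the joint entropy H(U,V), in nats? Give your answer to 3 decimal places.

H(U,V) = −Σ p(x,y)·ln p(x,y) over all 6 cells.
  cell (a,r): −0.22·ln0.22 = 0.3331
  cell (a,s): −0.17·ln0.17 = 0.3012
  cell (a,t): −0.02·ln0.02 = 0.0782
  cell (b,r): −0.34·ln0.34 = 0.3668
  cell (b,s): −0.11·ln0.11 = 0.2428
  cell (b,t): −0.14·ln0.14 = 0.2753
Sum = 1.597 nats.

1.597 nats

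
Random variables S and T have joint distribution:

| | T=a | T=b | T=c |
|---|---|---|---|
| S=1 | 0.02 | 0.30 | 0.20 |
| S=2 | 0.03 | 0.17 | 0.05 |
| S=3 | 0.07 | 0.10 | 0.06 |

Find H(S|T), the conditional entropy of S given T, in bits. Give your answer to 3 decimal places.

Chain rule: H(S|T) = H(S,T) − H(T).
Marginals: p(S) = (0.5200, 0.2500, 0.2300), p(T) = (0.1200, 0.5700, 0.3100).
H(S,T) = 2.7451 bits; H(T) = 1.3531 bits.
H(S|T) = 2.7451 − 1.3531 = 1.392 bits.

1.392 bits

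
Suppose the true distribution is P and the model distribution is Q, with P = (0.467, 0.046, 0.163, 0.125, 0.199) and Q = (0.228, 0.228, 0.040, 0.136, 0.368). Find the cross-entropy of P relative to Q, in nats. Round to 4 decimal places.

1.7314 nats

H(P,Q) = −Σ p·ln q.
  −0.467·ln(0.228) = 0.69042
  −0.046·ln(0.228) = 0.06801
  −0.163·ln(0.040) = 0.52468
  −0.125·ln(0.136) = 0.24939
  −0.199·ln(0.368) = 0.19893
H(P,Q) = 1.7314 nats.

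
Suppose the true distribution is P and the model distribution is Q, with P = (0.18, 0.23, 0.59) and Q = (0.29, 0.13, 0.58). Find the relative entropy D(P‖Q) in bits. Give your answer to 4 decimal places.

D(P‖Q) = Σ p·log₂(p/q).
  0.18·log₂(0.18/0.29) = -0.12385
  0.23·log₂(0.23/0.13) = 0.18932
  0.59·log₂(0.59/0.58) = 0.01455
D(P‖Q) = 0.0800 bits.

0.0800 bits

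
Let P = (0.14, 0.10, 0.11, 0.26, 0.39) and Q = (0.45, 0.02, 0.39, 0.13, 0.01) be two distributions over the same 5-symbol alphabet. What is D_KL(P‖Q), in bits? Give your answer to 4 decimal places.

D(P‖Q) = Σ p·log₂(p/q).
  0.14·log₂(0.14/0.45) = -0.23583
  0.10·log₂(0.10/0.02) = 0.23219
  0.11·log₂(0.11/0.39) = -0.20086
  0.26·log₂(0.26/0.13) = 0.26000
  0.39·log₂(0.39/0.01) = 2.06131
D(P‖Q) = 2.1168 bits.

2.1168 bits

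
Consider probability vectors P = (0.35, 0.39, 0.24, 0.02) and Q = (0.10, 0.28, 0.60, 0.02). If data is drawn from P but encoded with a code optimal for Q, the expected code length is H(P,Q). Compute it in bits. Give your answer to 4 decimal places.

2.1687 bits

H(P,Q) = −Σ p·log₂ q.
  −0.35·log₂(0.10) = 1.16267
  −0.39·log₂(0.28) = 0.71624
  −0.24·log₂(0.60) = 0.17687
  −0.02·log₂(0.02) = 0.11288
H(P,Q) = 2.1687 bits.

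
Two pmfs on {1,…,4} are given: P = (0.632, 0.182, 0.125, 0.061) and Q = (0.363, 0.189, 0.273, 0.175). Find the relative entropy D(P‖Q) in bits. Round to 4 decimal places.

0.2620 bits

D(P‖Q) = Σ p·log₂(p/q).
  0.632·log₂(0.632/0.363) = 0.50557
  0.182·log₂(0.182/0.189) = -0.00991
  0.125·log₂(0.125/0.273) = -0.14087
  0.061·log₂(0.061/0.175) = -0.09275
D(P‖Q) = 0.2620 bits.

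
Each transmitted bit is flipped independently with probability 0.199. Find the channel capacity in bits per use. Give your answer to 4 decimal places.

0.2801 bits

Binary symmetric channel: C = 1 − h₂(ε) where h₂ is the binary entropy function.
h₂(0.199) = −0.199·log₂0.199 − 0.801·log₂0.801 = 0.7199.
C = 1 − 0.7199 = 0.2801 bits per channel use.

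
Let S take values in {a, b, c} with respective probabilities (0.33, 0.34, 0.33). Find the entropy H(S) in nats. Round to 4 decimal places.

H(S) = −Σ p·ln p.
  −(0.33)·ln(0.33) = 0.36586
  −(0.34)·ln(0.34) = 0.36680
  −(0.33)·ln(0.33) = 0.36586
Sum: 0.36586 + 0.36680 + 0.36586 = 1.0985 nats.

1.0985 nats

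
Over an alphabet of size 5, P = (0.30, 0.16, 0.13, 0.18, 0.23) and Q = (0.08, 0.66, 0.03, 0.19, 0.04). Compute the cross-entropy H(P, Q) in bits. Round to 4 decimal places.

H(P,Q) = −Σ p·log₂ q.
  −0.30·log₂(0.08) = 1.09316
  −0.16·log₂(0.66) = 0.09591
  −0.13·log₂(0.03) = 0.65766
  −0.18·log₂(0.19) = 0.43127
  −0.23·log₂(0.04) = 1.06809
H(P,Q) = 3.3461 bits.

3.3461 bits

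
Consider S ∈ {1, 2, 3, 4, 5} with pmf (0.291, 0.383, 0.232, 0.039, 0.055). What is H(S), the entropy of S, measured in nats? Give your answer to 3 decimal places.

H(S) = −Σ p·ln p.
  −(0.291)·ln(0.291) = 0.3592
  −(0.383)·ln(0.383) = 0.3676
  −(0.232)·ln(0.232) = 0.3390
  −(0.039)·ln(0.039) = 0.1265
  −(0.055)·ln(0.055) = 0.1595
Sum: 0.3592 + 0.3676 + 0.3390 + 0.1265 + 0.1595 = 1.352 nats.

1.352 nats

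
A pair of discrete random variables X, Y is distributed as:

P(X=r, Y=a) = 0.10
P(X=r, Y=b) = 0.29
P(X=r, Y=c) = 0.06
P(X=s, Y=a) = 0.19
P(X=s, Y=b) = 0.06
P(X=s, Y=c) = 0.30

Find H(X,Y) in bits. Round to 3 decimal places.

2.313 bits

H(X,Y) = −Σ p(x,y)·log₂ p(x,y) over all 6 cells.
  cell (r,a): −0.10·log₂0.10 = 0.3322
  cell (r,b): −0.29·log₂0.29 = 0.5179
  cell (r,c): −0.06·log₂0.06 = 0.2435
  cell (s,a): −0.19·log₂0.19 = 0.4552
  cell (s,b): −0.06·log₂0.06 = 0.2435
  cell (s,c): −0.30·log₂0.30 = 0.5211
Sum = 2.313 bits.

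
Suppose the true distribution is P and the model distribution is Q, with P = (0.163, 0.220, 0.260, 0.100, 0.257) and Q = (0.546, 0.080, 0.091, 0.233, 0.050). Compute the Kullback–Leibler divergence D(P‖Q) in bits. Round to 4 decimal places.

D(P‖Q) = Σ p·log₂(p/q).
  0.163·log₂(0.163/0.546) = -0.28428
  0.220·log₂(0.220/0.080) = 0.32107
  0.260·log₂(0.260/0.091) = 0.39379
  0.100·log₂(0.100/0.233) = -0.12203
  0.257·log₂(0.257/0.050) = 0.60697
D(P‖Q) = 0.9155 bits.

0.9155 bits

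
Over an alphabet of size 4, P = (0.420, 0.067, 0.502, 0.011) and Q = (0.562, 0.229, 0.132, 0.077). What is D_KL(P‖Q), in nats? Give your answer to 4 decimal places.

D(P‖Q) = Σ p·ln(p/q).
  0.420·ln(0.420/0.562) = -0.12232
  0.067·ln(0.067/0.229) = -0.08234
  0.502·ln(0.502/0.132) = 0.67057
  0.011·ln(0.011/0.077) = -0.02141
D(P‖Q) = 0.4445 nats.

0.4445 nats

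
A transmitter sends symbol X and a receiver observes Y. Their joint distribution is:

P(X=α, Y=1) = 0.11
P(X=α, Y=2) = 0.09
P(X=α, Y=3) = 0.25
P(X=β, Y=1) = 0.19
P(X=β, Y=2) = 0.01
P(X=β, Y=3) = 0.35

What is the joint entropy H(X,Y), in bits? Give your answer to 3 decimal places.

2.215 bits

H(X,Y) = −Σ p(x,y)·log₂ p(x,y) over all 6 cells.
  cell (α,1): −0.11·log₂0.11 = 0.3503
  cell (α,2): −0.09·log₂0.09 = 0.3127
  cell (α,3): −0.25·log₂0.25 = 0.5000
  cell (β,1): −0.19·log₂0.19 = 0.4552
  cell (β,2): −0.01·log₂0.01 = 0.0664
  cell (β,3): −0.35·log₂0.35 = 0.5301
Sum = 2.215 bits.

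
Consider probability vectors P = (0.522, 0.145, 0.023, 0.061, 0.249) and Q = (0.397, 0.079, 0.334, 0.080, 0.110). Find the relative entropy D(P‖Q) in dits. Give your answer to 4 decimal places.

0.1547 dits

D(P‖Q) = Σ p·log₁₀(p/q).
  0.522·log₁₀(0.522/0.397) = 0.06206
  0.145·log₁₀(0.145/0.079) = 0.03824
  0.023·log₁₀(0.023/0.334) = -0.02673
  0.061·log₁₀(0.061/0.080) = -0.00718
  0.249·log₁₀(0.249/0.110) = 0.08835
D(P‖Q) = 0.1547 dits.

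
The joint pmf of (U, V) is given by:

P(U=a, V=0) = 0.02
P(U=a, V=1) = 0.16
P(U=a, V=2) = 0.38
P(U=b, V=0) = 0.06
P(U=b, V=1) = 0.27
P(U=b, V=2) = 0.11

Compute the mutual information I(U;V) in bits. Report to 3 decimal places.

Marginals: p(U) = (0.5600, 0.4400), p(V) = (0.0800, 0.4300, 0.4900).
I(U;V) = Σ p(x,y)·log₂[p(x,y)/(p(x)p(y))].
  (a,0): 0.02·log₂(0.4464) = -0.0233
  (a,1): 0.16·log₂(0.6645) = -0.0944
  (a,2): 0.38·log₂(1.3848) = 0.1785
  (b,0): 0.06·log₂(1.7045) = 0.0462
  (b,1): 0.27·log₂(1.4271) = 0.1385
  (b,2): 0.11·log₂(0.5102) = -0.1068
Sum = 0.139 bits.

0.139 bits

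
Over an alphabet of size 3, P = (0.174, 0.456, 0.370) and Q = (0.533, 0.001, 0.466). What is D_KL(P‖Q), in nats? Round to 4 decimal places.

2.5117 nats

D(P‖Q) = Σ p·ln(p/q).
  0.174·ln(0.174/0.533) = -0.19479
  0.456·ln(0.456/0.001) = 2.79186
  0.370·ln(0.370/0.466) = -0.08535
D(P‖Q) = 2.5117 nats.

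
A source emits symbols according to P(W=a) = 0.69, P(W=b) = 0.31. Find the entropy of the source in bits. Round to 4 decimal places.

0.8932 bits

H(W) = −Σ p·log₂ p.
  −(0.69)·log₂(0.69) = 0.36938
  −(0.31)·log₂(0.31) = 0.52379
Sum: 0.36938 + 0.52379 = 0.8932 bits.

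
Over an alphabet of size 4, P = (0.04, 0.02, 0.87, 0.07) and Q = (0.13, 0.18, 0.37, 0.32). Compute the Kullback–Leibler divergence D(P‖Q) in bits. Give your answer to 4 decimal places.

0.7882 bits

D(P‖Q) = Σ p·log₂(p/q).
  0.04·log₂(0.04/0.13) = -0.06802
  0.02·log₂(0.02/0.18) = -0.06340
  0.87·log₂(0.87/0.37) = 1.07314
  0.07·log₂(0.07/0.32) = -0.15349
D(P‖Q) = 0.7882 bits.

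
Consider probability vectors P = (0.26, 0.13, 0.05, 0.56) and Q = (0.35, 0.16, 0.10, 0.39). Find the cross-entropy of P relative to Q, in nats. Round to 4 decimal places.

H(P,Q) = −Σ p·ln q.
  −0.26·ln(0.35) = 0.27295
  −0.13·ln(0.16) = 0.23824
  −0.05·ln(0.10) = 0.11513
  −0.56·ln(0.39) = 0.52730
H(P,Q) = 1.1536 nats.

1.1536 nats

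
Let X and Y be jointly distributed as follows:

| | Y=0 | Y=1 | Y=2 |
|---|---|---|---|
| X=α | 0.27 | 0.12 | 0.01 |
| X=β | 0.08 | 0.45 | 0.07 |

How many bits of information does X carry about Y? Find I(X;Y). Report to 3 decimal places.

0.233 bits

Marginals: p(X) = (0.4000, 0.6000), p(Y) = (0.3500, 0.5700, 0.0800).
I(X;Y) = Σ p(x,y)·log₂[p(x,y)/(p(x)p(y))].
  (α,0): 0.27·log₂(1.9286) = 0.2558
  (α,1): 0.12·log₂(0.5263) = -0.1111
  (α,2): 0.01·log₂(0.3125) = -0.0168
  (β,0): 0.08·log₂(0.3810) = -0.1114
  (β,1): 0.45·log₂(1.3158) = 0.1782
  (β,2): 0.07·log₂(1.4583) = 0.0381
Sum = 0.233 bits.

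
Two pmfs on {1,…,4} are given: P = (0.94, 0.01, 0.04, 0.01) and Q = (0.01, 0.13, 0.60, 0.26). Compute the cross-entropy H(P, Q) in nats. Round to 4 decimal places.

H(P,Q) = −Σ p·ln q.
  −0.94·ln(0.01) = 4.32886
  −0.01·ln(0.13) = 0.02040
  −0.04·ln(0.60) = 0.02043
  −0.01·ln(0.26) = 0.01347
H(P,Q) = 4.3832 nats.

4.3832 nats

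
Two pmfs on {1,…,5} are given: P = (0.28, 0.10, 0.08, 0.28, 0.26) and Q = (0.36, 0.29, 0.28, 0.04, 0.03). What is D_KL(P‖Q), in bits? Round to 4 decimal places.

1.1964 bits

D(P‖Q) = Σ p·log₂(p/q).
  0.28·log₂(0.28/0.36) = -0.10152
  0.10·log₂(0.10/0.29) = -0.15361
  0.08·log₂(0.08/0.28) = -0.14459
  0.28·log₂(0.28/0.04) = 0.78606
  0.26·log₂(0.26/0.03) = 0.81002
D(P‖Q) = 1.1964 bits.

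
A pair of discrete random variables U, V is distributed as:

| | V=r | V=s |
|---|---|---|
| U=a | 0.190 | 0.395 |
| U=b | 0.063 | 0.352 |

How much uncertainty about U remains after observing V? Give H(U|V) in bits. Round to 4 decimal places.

Marginals: p(U) = (0.5850, 0.4150), p(V) = (0.2530, 0.7470).
H(U|V) = Σ p(V) · H(U|V=·).
  V=r: p=0.2530, H(U|V=r) = 0.8097
  V=s: p=0.7470, H(U|V=s) = 0.9976
Weighted sum = 0.9501 bits.

0.9501 bits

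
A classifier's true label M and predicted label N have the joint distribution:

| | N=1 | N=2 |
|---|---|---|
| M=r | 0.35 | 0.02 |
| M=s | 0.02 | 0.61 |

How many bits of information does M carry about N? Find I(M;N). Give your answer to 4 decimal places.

0.7105 bits

Marginals: p(M) = (0.3700, 0.6300), p(N) = (0.3700, 0.6300).
I(M;N) = H(M) + H(N) − H(M,N).
H(M) = 0.9507, H(N) = 0.9507, H(M,N) = 1.1909.
I(M;N) = 0.9507 + 0.9507 − 1.1909 = 0.7105 bits.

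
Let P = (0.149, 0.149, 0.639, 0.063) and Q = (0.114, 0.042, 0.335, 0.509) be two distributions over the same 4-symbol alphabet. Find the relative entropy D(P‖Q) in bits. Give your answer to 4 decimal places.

0.7352 bits

D(P‖Q) = Σ p·log₂(p/q).
  0.149·log₂(0.149/0.114) = 0.05756
  0.149·log₂(0.149/0.042) = 0.27220
  0.639·log₂(0.639/0.335) = 0.59533
  0.063·log₂(0.063/0.509) = -0.18990
D(P‖Q) = 0.7352 bits.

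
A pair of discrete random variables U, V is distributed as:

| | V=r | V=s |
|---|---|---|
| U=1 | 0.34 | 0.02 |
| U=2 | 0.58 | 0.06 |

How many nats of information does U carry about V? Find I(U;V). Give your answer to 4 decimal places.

0.0024 nats

Marginals: p(U) = (0.3600, 0.6400), p(V) = (0.9200, 0.0800).
I(U;V) = H(U) + H(V) − H(U,V).
H(U) = 0.6534, H(V) = 0.2788, H(U,V) = 0.9298.
I(U;V) = 0.6534 + 0.2788 − 0.9298 = 0.0024 nats.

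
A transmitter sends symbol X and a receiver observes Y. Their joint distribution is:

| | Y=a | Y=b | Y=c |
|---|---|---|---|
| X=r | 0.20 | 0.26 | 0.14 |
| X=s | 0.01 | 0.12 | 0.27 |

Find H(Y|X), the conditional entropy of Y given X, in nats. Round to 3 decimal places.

Chain rule: H(Y|X) = H(X,Y) − H(X).
Marginals: p(X) = (0.6000, 0.4000), p(Y) = (0.2100, 0.3800, 0.4100).
H(X,Y) = 1.6014 nats; H(X) = 0.6730 nats.
H(Y|X) = 1.6014 − 0.6730 = 0.928 nats.

0.928 nats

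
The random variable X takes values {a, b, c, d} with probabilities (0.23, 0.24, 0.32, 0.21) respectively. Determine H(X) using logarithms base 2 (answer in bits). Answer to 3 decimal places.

H(X) = −Σ p·log₂ p.
  −(0.23)·log₂(0.23) = 0.4877
  −(0.24)·log₂(0.24) = 0.4941
  −(0.32)·log₂(0.32) = 0.5260
  −(0.21)·log₂(0.21) = 0.4728
Sum: 0.4877 + 0.4941 + 0.5260 + 0.4728 = 1.981 bits.

1.981 bits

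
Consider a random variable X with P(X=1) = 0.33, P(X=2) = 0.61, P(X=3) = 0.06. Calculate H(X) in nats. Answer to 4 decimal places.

0.8362 nats

H(X) = −Σ p·ln p.
  −(0.33)·ln(0.33) = 0.36586
  −(0.61)·ln(0.61) = 0.30152
  −(0.06)·ln(0.06) = 0.16880
Sum: 0.36586 + 0.30152 + 0.16880 = 0.8362 nats.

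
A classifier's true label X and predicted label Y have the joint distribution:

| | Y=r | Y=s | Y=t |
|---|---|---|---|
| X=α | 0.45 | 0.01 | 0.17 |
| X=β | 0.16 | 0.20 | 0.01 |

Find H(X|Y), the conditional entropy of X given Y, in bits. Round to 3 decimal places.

0.620 bits

Chain rule: H(X|Y) = H(X,Y) − H(Y).
Marginals: p(X) = (0.6300, 0.3700), p(Y) = (0.6100, 0.2100, 0.1800).
H(X,Y) = 1.9733 bits; H(Y) = 1.3531 bits.
H(X|Y) = 1.9733 − 1.3531 = 0.620 bits.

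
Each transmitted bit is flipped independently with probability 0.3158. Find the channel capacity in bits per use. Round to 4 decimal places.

0.1002 bits

Binary symmetric channel: C = 1 − h₂(ε) where h₂ is the binary entropy function.
h₂(0.3158) = −0.3158·log₂0.3158 − 0.6842·log₂0.6842 = 0.8998.
C = 1 − 0.8998 = 0.1002 bits per channel use.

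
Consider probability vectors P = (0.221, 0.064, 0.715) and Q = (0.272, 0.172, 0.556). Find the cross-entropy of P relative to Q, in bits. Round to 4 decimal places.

H(P,Q) = −Σ p·log₂ q.
  −0.221·log₂(0.272) = 0.41511
  −0.064·log₂(0.172) = 0.16253
  −0.715·log₂(0.556) = 0.60549
H(P,Q) = 1.1831 bits.

1.1831 bits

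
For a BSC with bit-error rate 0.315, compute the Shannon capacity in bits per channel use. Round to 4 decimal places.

Binary symmetric channel: C = 1 − h₂(ε) where h₂ is the binary entropy function.
h₂(0.315) = −0.315·log₂0.315 − 0.685·log₂0.685 = 0.8989.
C = 1 − 0.8989 = 0.1011 bits per channel use.

0.1011 bits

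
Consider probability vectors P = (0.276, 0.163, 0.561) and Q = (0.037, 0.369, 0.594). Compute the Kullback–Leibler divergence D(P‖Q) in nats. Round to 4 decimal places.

0.3894 nats

D(P‖Q) = Σ p·ln(p/q).
  0.276·ln(0.276/0.037) = 0.55462
  0.163·ln(0.163/0.369) = -0.13318
  0.561·ln(0.561/0.594) = -0.03207
D(P‖Q) = 0.3894 nats.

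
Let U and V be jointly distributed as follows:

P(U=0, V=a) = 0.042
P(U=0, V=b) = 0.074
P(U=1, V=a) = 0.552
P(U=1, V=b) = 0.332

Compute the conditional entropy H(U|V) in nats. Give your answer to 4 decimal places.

0.3445 nats

Marginals: p(U) = (0.1160, 0.8840), p(V) = (0.5940, 0.4060).
H(U|V) = Σ p(V) · H(U|V=·).
  V=a: p=0.5940, H(U|V=a) = 0.2555
  V=b: p=0.4060, H(U|V=b) = 0.4748
Weighted sum = 0.3445 nats.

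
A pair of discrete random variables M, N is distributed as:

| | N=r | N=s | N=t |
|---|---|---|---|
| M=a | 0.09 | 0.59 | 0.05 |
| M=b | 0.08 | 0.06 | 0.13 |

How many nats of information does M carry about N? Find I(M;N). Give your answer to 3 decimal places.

Marginals: p(M) = (0.7300, 0.2700), p(N) = (0.1700, 0.6500, 0.1800).
I(M;N) = H(M) + H(N) − H(M,N).
H(M) = 0.5833, H(N) = 0.8899, H(M,N) = 1.3139.
I(M;N) = 0.5833 + 0.8899 − 1.3139 = 0.159 nats.

0.159 nats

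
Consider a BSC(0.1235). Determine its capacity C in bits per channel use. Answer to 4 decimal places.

Binary symmetric channel: C = 1 − h₂(ε) where h₂ is the binary entropy function.
h₂(0.1235) = −0.1235·log₂0.1235 − 0.8765·log₂0.8765 = 0.5393.
C = 1 − 0.5393 = 0.4607 bits per channel use.

0.4607 bits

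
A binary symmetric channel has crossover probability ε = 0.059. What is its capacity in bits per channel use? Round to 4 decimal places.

0.6765 bits

Binary symmetric channel: C = 1 − h₂(ε) where h₂ is the binary entropy function.
h₂(0.059) = −0.059·log₂0.059 − 0.941·log₂0.941 = 0.3235.
C = 1 − 0.3235 = 0.6765 bits per channel use.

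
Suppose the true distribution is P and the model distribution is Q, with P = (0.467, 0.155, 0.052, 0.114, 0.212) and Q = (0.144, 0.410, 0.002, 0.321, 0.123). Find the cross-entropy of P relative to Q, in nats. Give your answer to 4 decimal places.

1.9402 nats

H(P,Q) = −Σ p·ln q.
  −0.467·ln(0.144) = 0.90502
  −0.155·ln(0.410) = 0.13820
  −0.052·ln(0.002) = 0.32316
  −0.114·ln(0.321) = 0.12954
  −0.212·ln(0.123) = 0.44426
H(P,Q) = 1.9402 nats.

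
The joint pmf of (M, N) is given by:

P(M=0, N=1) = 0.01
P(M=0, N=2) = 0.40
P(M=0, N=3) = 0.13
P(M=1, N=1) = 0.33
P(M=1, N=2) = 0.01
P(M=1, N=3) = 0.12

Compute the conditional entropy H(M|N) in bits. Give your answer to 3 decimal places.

0.383 bits

Chain rule: H(M|N) = H(M,N) − H(N).
Marginals: p(M) = (0.5400, 0.4600), p(N) = (0.3400, 0.4100, 0.2500).
H(M,N) = 1.9392 bits; H(N) = 1.5566 bits.
H(M|N) = 1.9392 − 1.5566 = 0.383 bits.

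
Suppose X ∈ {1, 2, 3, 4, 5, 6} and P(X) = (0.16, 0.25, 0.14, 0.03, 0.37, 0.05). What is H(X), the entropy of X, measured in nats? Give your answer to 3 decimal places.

H(X) = −Σ p·ln p.
  −(0.16)·ln(0.16) = 0.2932
  −(0.25)·ln(0.25) = 0.3466
  −(0.14)·ln(0.14) = 0.2753
  −(0.03)·ln(0.03) = 0.1052
  −(0.37)·ln(0.37) = 0.3679
  −(0.05)·ln(0.05) = 0.1498
Sum: 0.2932 + 0.3466 + 0.2753 + 0.1052 + 0.3679 + 0.1498 = 1.538 nats.

1.538 nats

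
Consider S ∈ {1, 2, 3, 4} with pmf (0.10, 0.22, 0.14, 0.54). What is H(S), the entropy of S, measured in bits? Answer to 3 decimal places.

1.690 bits

H(S) = −Σ p·log₂ p.
  −(0.10)·log₂(0.10) = 0.3322
  −(0.22)·log₂(0.22) = 0.4806
  −(0.14)·log₂(0.14) = 0.3971
  −(0.54)·log₂(0.54) = 0.4800
Sum: 0.3322 + 0.4806 + 0.3971 + 0.4800 = 1.690 bits.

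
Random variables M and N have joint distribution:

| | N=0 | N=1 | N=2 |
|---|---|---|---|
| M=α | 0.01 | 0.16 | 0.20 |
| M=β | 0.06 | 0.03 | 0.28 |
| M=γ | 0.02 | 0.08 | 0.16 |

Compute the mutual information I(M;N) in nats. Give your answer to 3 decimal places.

Marginals: p(M) = (0.3700, 0.3700, 0.2600), p(N) = (0.0900, 0.2700, 0.6400).
I(M;N) = H(M) + H(N) − H(M,N).
H(M) = 1.0860, H(N) = 0.8559, H(M,N) = 1.8651.
I(M;N) = 1.0860 + 0.8559 − 1.8651 = 0.077 nats.

0.077 nats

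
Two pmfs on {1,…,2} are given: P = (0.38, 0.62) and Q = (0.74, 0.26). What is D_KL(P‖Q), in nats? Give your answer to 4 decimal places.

0.2855 nats

D(P‖Q) = Σ p·ln(p/q).
  0.38·ln(0.38/0.74) = -0.25326
  0.62·ln(0.62/0.26) = 0.53880
D(P‖Q) = 0.2855 nats.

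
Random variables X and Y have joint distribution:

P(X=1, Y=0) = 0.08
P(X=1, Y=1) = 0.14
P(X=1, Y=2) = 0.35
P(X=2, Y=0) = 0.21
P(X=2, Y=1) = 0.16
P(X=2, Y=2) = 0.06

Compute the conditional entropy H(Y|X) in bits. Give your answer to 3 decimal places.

Marginals: p(X) = (0.5700, 0.4300), p(Y) = (0.2900, 0.3000, 0.4100).
H(Y|X) = Σ p(X) · H(Y|X=·).
  X=1: p=0.5700, H(Y|X=1) = 1.3271
  X=2: p=0.4300, H(Y|X=2) = 1.4321
Weighted sum = 1.372 bits.

1.372 bits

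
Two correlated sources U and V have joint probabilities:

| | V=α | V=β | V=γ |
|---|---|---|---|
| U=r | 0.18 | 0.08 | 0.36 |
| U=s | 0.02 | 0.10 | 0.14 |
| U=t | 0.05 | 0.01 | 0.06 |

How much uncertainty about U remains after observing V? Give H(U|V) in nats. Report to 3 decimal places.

Marginals: p(U) = (0.6200, 0.2600, 0.1200), p(V) = (0.2500, 0.1900, 0.5600).
H(U|V) = Σ p(V) · H(U|V=·).
  V=α: p=0.2500, H(U|V=α) = 0.7605
  V=β: p=0.1900, H(U|V=β) = 0.8570
  V=γ: p=0.5600, H(U|V=γ) = 0.8699
Weighted sum = 0.840 nats.

0.840 nats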